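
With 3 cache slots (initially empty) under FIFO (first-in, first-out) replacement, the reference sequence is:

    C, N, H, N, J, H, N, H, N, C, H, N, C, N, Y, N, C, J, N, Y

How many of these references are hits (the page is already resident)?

12

C -> fault, frames {C}
N -> fault, frames {C,N}
H -> fault, frames {C,N,H}
N -> hit
J -> fault, evict C, frames {N,H,J}
H -> hit
N -> hit
H -> hit
N -> hit
C -> fault, evict N, frames {H,J,C}
H -> hit
N -> fault, evict H, frames {J,C,N}
C -> hit
N -> hit
Y -> fault, evict J, frames {C,N,Y}
N -> hit
C -> hit
J -> fault, evict C, frames {N,Y,J}
N -> hit
Y -> hit
Hits: 12.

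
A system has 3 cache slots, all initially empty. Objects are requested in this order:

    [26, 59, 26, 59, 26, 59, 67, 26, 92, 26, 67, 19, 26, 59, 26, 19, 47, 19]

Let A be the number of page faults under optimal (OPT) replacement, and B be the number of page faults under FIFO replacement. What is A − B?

Under OPT: F F . . . . F . F . . F . F . . F . → 7 faults.
Under FIFO: F F . . . . F . F F . F . F . . F . → 8 faults.
A − B = 7 − 8 = -1.

-1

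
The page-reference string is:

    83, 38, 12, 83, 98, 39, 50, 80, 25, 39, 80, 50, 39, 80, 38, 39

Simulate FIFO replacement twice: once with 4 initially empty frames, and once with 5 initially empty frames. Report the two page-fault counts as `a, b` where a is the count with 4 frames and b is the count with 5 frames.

4 frames: F F F . F F F F F . . . . . F F → 10 faults.
5 frames: F F F . F F F F F . . . . . F . → 9 faults.
9 < 10: adding a frame reduced faults, as is typical.

10, 9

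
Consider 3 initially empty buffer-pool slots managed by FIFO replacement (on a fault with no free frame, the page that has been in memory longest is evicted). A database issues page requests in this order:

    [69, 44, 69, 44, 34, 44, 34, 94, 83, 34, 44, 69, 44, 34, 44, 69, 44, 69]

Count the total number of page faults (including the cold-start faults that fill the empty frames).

8

69 → miss, frames [69]
44 → miss, frames [69, 44]
69 → hit
44 → hit
34 → miss, frames [69, 44, 34]
44 → hit
34 → hit
94 → miss, evict 69, frames [44, 34, 94]
83 → miss, evict 44, frames [34, 94, 83]
34 → hit
44 → miss, evict 34, frames [94, 83, 44]
69 → miss, evict 94, frames [83, 44, 69]
44 → hit
34 → miss, evict 83, frames [44, 69, 34]
44 → hit
69 → hit
44 → hit
69 → hit
Page faults: 8.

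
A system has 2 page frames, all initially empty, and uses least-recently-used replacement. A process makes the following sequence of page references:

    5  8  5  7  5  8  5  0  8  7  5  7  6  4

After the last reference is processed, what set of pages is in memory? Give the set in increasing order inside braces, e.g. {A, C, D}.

5 → fault, frames (5)
8 → fault, frames (5 8)
5 → hit
7 → fault, evict 8, frames (5 7)
5 → hit
8 → fault, evict 7, frames (5 8)
5 → hit
0 → fault, evict 8, frames (5 0)
8 → fault, evict 5, frames (0 8)
7 → fault, evict 0, frames (8 7)
5 → fault, evict 8, frames (7 5)
7 → hit
6 → fault, evict 5, frames (7 6)
4 → fault, evict 7, frames (6 4)

{4, 6}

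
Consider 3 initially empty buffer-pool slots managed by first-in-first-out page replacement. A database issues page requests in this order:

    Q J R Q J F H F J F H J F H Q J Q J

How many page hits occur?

11

Q: miss, frames [Q]
J: miss, frames [Q, J]
R: miss, frames [Q, J, R]
Q: hit
J: hit
F: miss, evict Q, frames [J, R, F]
H: miss, evict J, frames [R, F, H]
F: hit
J: miss, evict R, frames [F, H, J]
F: hit
H: hit
J: hit
F: hit
H: hit
Q: miss, evict F, frames [H, J, Q]
J: hit
Q: hit
J: hit
Hits: 11.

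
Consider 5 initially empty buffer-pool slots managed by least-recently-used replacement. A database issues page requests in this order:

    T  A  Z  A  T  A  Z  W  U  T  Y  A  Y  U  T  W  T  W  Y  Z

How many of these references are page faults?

T → miss, frames [T]
A → miss, frames [T, A]
Z → miss, frames [T, A, Z]
A → hit
T → hit
A → hit
Z → hit
W → miss, frames [T, A, Z, W]
U → miss, frames [T, A, Z, W, U]
T → hit
Y → miss, evict A, frames [Z, W, U, T, Y]
A → miss, evict Z, frames [W, U, T, Y, A]
Y → hit
U → hit
T → hit
W → hit
T → hit
W → hit
Y → hit
Z → miss, evict A, frames [U, T, W, Y, Z]
Page faults: 8.

8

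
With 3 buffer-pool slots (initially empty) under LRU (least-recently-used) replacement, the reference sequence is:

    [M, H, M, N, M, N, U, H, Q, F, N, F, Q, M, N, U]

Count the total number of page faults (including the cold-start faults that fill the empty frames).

M → fault, frames [M]
H → fault, frames [M, H]
M → hit
N → fault, frames [H, M, N]
M → hit
N → hit
U → fault, evict H, frames [M, N, U]
H → fault, evict M, frames [N, U, H]
Q → fault, evict N, frames [U, H, Q]
F → fault, evict U, frames [H, Q, F]
N → fault, evict H, frames [Q, F, N]
F → hit
Q → hit
M → fault, evict N, frames [F, Q, M]
N → fault, evict F, frames [Q, M, N]
U → fault, evict Q, frames [M, N, U]
Page faults: 11.

11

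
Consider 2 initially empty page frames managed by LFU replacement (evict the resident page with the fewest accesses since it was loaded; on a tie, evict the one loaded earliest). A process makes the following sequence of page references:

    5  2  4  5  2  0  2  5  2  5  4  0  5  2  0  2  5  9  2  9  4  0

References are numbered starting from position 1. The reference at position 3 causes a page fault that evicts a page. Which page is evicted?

5

pos 1: 5 -> miss, frames (5)
pos 2: 2 -> miss, frames (5 2)
pos 3: 4 -> miss, evict 5, frames (2 4)
At position 3, page 5 is evicted.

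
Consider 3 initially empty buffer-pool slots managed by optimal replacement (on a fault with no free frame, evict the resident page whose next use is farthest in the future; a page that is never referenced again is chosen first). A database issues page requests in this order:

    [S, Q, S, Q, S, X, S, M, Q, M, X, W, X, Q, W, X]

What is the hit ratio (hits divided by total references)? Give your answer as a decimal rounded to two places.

0.69

S: fault, frames {S}
Q: fault, frames {S,Q}
S: hit
Q: hit
S: hit
X: fault, frames {S,Q,X}
S: hit
M: fault, evict S, frames {Q,X,M}
Q: hit
M: hit
X: hit
W: fault, evict M, frames {Q,X,W}
X: hit
Q: hit
W: hit
X: hit
Hits: 11 of 16 references → 11/16 = 0.6875.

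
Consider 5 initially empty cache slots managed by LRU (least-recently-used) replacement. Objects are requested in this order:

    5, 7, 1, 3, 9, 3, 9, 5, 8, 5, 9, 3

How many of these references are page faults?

5 -> miss, frames [5]
7 -> miss, frames [5, 7]
1 -> miss, frames [5, 7, 1]
3 -> miss, frames [5, 7, 1, 3]
9 -> miss, frames [5, 7, 1, 3, 9]
3 -> hit
9 -> hit
5 -> hit
8 -> miss, evict 7, frames [1, 3, 9, 5, 8]
5 -> hit
9 -> hit
3 -> hit
Page faults: 6.

6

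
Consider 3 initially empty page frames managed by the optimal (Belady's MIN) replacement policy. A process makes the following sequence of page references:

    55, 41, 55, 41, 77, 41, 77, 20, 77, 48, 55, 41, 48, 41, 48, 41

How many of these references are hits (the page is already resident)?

55 -> fault, frames [55]
41 -> fault, frames [55, 41]
55 -> hit
41 -> hit
77 -> fault, frames [55, 41, 77]
41 -> hit
77 -> hit
20 -> fault, evict 41, frames [55, 77, 20]
77 -> hit
48 -> fault, evict 20, frames [55, 77, 48]
55 -> hit
41 -> fault, evict 77, frames [55, 48, 41]
48 -> hit
41 -> hit
48 -> hit
41 -> hit
Hits: 10.

10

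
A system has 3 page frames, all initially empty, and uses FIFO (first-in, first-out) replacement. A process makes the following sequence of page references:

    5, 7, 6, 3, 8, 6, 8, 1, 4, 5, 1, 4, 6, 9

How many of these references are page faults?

5 → fault, frames [5]
7 → fault, frames [5, 7]
6 → fault, frames [5, 7, 6]
3 → fault, evict 5, frames [7, 6, 3]
8 → fault, evict 7, frames [6, 3, 8]
6 → hit
8 → hit
1 → fault, evict 6, frames [3, 8, 1]
4 → fault, evict 3, frames [8, 1, 4]
5 → fault, evict 8, frames [1, 4, 5]
1 → hit
4 → hit
6 → fault, evict 1, frames [4, 5, 6]
9 → fault, evict 4, frames [5, 6, 9]
Page faults: 10.

10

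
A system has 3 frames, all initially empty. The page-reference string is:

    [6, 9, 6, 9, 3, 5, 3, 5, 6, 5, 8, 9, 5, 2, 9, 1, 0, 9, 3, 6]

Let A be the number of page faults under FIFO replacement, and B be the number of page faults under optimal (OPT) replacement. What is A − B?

Under FIFO: F F . . F F . . F . F F F F . F F F F F → 14 faults.
Under OPT: F F . . F F . . . . F F . F . F F . . F → 10 faults.
A − B = 14 − 10 = 4.

4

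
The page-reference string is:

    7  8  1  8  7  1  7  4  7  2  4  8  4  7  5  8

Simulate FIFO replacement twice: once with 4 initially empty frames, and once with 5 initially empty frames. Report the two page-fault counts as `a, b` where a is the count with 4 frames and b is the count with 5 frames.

4 frames: F F F . . . . F . F . . . F F F → 8 faults.
5 frames: F F F . . . . F . F . . . . F . → 6 faults.
6 < 8: adding a frame reduced faults, as is typical.

8, 6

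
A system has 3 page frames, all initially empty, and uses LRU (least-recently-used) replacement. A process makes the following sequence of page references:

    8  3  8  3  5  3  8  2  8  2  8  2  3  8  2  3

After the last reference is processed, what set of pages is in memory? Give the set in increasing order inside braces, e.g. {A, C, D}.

{2, 3, 8}

8 -> miss, frames [8]
3 -> miss, frames [8, 3]
8 -> hit
3 -> hit
5 -> miss, frames [8, 3, 5]
3 -> hit
8 -> hit
2 -> miss, evict 5, frames [3, 8, 2]
8 -> hit
2 -> hit
8 -> hit
2 -> hit
3 -> hit
8 -> hit
2 -> hit
3 -> hit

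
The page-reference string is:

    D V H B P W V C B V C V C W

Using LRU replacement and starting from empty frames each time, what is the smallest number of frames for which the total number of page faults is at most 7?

f=1: 14 faults
f=2: 12 faults
f=3: 10 faults
f=4: 9 faults
f=5: 7 faults
f=6: 7 faults
f=7: 7 faults
Smallest f with faults ≤ 7 is 5.

5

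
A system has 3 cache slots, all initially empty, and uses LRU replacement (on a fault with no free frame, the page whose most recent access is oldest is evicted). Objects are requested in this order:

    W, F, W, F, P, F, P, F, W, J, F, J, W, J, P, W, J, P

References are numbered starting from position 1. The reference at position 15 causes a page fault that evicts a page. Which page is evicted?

F

pos 1: W → miss, frames [W]
pos 2: F → miss, frames [W, F]
pos 3: W → hit
pos 4: F → hit
pos 5: P → miss, frames [W, F, P]
pos 6: F → hit
pos 7: P → hit
pos 8: F → hit
pos 9: W → hit
pos 10: J → miss, evict P, frames [F, W, J]
pos 11: F → hit
pos 12: J → hit
pos 13: W → hit
pos 14: J → hit
pos 15: P → miss, evict F, frames [W, J, P]
At position 15, page F is evicted.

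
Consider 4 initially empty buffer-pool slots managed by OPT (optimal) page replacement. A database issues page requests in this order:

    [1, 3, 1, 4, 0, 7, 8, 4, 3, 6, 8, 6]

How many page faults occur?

1: fault, frames (1)
3: fault, frames (1 3)
1: hit
4: fault, frames (1 3 4)
0: fault, frames (1 3 4 0)
7: fault, evict 0, frames (1 3 4 7)
8: fault, evict 7, frames (1 3 4 8)
4: hit
3: hit
6: fault, evict 4, frames (1 3 8 6)
8: hit
6: hit
Page faults: 7.

7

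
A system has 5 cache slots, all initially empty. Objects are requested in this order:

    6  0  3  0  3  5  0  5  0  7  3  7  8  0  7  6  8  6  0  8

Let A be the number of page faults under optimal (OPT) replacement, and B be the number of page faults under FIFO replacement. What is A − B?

Under OPT: F F F . . F . . . F . . F . . . . . . . → 6 faults.
Under FIFO: F F F . . F . . . F . . F . . F . . F . → 8 faults.
A − B = 6 − 8 = -2.

-2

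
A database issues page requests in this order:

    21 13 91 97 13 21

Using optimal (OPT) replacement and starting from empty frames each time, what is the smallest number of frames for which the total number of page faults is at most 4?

3

f=1: 6 faults
f=2: 5 faults
f=3: 4 faults
f=4: 4 faults
Smallest f with faults ≤ 4 is 3.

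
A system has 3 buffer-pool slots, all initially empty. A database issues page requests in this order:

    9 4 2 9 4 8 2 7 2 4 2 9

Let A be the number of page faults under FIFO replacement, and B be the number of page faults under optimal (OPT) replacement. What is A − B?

Under FIFO: F F F . . F . F . F F F → 8 faults.
Under OPT: F F F . . F . F . . . F → 6 faults.
A − B = 8 − 6 = 2.

2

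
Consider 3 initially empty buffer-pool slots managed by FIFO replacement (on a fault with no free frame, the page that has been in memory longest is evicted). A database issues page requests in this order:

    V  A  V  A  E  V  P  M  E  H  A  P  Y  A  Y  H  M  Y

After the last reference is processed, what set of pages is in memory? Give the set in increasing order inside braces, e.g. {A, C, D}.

V -> fault, frames [V]
A -> fault, frames [V, A]
V -> hit
A -> hit
E -> fault, frames [V, A, E]
V -> hit
P -> fault, evict V, frames [A, E, P]
M -> fault, evict A, frames [E, P, M]
E -> hit
H -> fault, evict E, frames [P, M, H]
A -> fault, evict P, frames [M, H, A]
P -> fault, evict M, frames [H, A, P]
Y -> fault, evict H, frames [A, P, Y]
A -> hit
Y -> hit
H -> fault, evict A, frames [P, Y, H]
M -> fault, evict P, frames [Y, H, M]
Y -> hit

{H, M, Y}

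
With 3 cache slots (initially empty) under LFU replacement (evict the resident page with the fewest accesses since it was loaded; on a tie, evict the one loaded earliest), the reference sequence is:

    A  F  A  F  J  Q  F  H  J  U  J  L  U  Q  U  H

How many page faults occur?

13

A: miss, frames [A]
F: miss, frames [A, F]
A: hit
F: hit
J: miss, frames [A, F, J]
Q: miss, evict J, frames [A, F, Q]
F: hit
H: miss, evict Q, frames [A, F, H]
J: miss, evict H, frames [A, F, J]
U: miss, evict J, frames [A, F, U]
J: miss, evict U, frames [A, F, J]
L: miss, evict J, frames [A, F, L]
U: miss, evict L, frames [A, F, U]
Q: miss, evict U, frames [A, F, Q]
U: miss, evict Q, frames [A, F, U]
H: miss, evict U, frames [A, F, H]
Page faults: 13.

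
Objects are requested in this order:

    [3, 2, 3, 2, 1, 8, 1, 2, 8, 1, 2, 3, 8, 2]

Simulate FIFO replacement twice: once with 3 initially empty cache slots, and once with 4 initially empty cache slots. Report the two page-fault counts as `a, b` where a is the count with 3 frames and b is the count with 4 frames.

6, 4

3 frames: F F . . F F . . . . . F . F → 6 faults.
4 frames: F F . . F F . . . . . . . . → 4 faults.
4 < 6: adding a frame reduced faults, as is typical.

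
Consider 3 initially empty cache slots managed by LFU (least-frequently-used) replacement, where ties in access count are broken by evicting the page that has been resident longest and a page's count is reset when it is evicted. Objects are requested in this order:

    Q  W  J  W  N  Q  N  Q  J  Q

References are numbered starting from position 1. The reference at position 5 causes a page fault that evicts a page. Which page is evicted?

pos 1: Q -> fault, frames (Q)
pos 2: W -> fault, frames (Q W)
pos 3: J -> fault, frames (Q W J)
pos 4: W -> hit
pos 5: N -> fault, evict Q, frames (W J N)
At position 5, page Q is evicted.

Q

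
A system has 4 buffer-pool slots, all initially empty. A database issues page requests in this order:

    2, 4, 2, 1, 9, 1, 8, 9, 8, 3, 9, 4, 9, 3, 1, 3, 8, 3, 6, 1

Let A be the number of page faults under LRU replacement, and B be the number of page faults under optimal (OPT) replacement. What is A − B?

2

Under LRU: F F . F F . F . . F . F . . F . F . F . → 10 faults.
Under OPT: F F . F F . F . . F . . . . . . F . F . → 8 faults.
A − B = 10 − 8 = 2.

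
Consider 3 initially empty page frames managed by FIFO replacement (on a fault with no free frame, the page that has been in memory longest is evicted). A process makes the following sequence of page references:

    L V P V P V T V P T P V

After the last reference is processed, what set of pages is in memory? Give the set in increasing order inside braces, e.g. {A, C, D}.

{P, T, V}

L -> miss, frames (L)
V -> miss, frames (L V)
P -> miss, frames (L V P)
V -> hit
P -> hit
V -> hit
T -> miss, evict L, frames (V P T)
V -> hit
P -> hit
T -> hit
P -> hit
V -> hit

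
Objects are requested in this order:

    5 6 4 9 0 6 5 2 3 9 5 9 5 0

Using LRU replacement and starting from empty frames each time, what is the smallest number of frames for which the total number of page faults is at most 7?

6

f=1: 14 faults
f=2: 12 faults
f=3: 12 faults
f=4: 10 faults
f=5: 9 faults
f=6: 7 faults
f=7: 7 faults
Smallest f with faults ≤ 7 is 6.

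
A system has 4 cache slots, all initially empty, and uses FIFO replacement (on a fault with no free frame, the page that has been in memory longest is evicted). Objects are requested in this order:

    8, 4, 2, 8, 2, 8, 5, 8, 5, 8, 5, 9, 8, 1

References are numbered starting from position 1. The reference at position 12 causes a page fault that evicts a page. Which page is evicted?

pos 1: 8 → fault, frames (8)
pos 2: 4 → fault, frames (8 4)
pos 3: 2 → fault, frames (8 4 2)
pos 4: 8 → hit
pos 5: 2 → hit
pos 6: 8 → hit
pos 7: 5 → fault, frames (8 4 2 5)
pos 8: 8 → hit
pos 9: 5 → hit
pos 10: 8 → hit
pos 11: 5 → hit
pos 12: 9 → fault, evict 8, frames (4 2 5 9)
At position 12, page 8 is evicted.

8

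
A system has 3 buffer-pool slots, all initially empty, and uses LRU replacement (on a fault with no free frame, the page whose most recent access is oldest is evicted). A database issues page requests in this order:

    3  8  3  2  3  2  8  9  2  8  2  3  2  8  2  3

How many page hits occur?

11

3 -> miss, frames {3}
8 -> miss, frames {3,8}
3 -> hit
2 -> miss, frames {8,3,2}
3 -> hit
2 -> hit
8 -> hit
9 -> miss, evict 3, frames {2,8,9}
2 -> hit
8 -> hit
2 -> hit
3 -> miss, evict 9, frames {8,2,3}
2 -> hit
8 -> hit
2 -> hit
3 -> hit
Hits: 11.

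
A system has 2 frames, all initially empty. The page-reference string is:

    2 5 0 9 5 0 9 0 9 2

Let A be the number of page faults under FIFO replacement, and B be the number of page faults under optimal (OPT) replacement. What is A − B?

Under FIFO: F F F F F F F . . F → 8 faults.
Under OPT: F F F F . F . . . F → 6 faults.
A − B = 8 − 6 = 2.

2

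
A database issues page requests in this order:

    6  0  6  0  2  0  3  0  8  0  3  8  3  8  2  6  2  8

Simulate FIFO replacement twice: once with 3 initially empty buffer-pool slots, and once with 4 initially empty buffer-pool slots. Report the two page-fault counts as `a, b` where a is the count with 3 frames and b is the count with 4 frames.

9, 6

3 frames: F F . . F . F . F F . . . . F F . F → 9 faults.
4 frames: F F . . F . F . F . . . . . . F . . → 6 faults.
6 < 9: adding a frame reduced faults, as is typical.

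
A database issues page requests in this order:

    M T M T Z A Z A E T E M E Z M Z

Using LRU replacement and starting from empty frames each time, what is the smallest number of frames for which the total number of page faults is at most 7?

f=1: 16 faults
f=2: 9 faults
f=3: 8 faults
f=4: 7 faults
f=5: 5 faults
Smallest f with faults ≤ 7 is 4.

4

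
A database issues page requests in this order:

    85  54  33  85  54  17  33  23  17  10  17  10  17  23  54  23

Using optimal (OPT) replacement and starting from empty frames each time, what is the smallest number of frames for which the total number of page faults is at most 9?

f=1: 16 faults
f=2: 9 faults
f=3: 7 faults
f=4: 6 faults
f=5: 6 faults
f=6: 6 faults
Smallest f with faults ≤ 9 is 2.

2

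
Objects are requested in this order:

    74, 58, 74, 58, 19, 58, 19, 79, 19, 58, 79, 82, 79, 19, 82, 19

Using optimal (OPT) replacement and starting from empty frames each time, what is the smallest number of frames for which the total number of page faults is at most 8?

2

f=1: 16 faults
f=2: 7 faults
f=3: 5 faults
f=4: 5 faults
f=5: 5 faults
Smallest f with faults ≤ 8 is 2.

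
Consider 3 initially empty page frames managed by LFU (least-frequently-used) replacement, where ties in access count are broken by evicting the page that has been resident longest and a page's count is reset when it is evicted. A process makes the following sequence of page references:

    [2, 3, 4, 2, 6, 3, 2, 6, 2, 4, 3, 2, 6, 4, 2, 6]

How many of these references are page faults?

8

2 → miss, frames (2)
3 → miss, frames (2 3)
4 → miss, frames (2 3 4)
2 → hit
6 → miss, evict 3, frames (2 4 6)
3 → miss, evict 4, frames (2 6 3)
2 → hit
6 → hit
2 → hit
4 → miss, evict 3, frames (2 6 4)
3 → miss, evict 4, frames (2 6 3)
2 → hit
6 → hit
4 → miss, evict 3, frames (2 6 4)
2 → hit
6 → hit
Page faults: 8.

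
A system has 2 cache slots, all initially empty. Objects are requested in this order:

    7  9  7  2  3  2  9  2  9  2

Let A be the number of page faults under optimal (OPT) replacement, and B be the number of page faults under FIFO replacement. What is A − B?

Under OPT: F F . F F . F . . . → 5 faults.
Under FIFO: F F . F F . F F . . → 6 faults.
A − B = 5 − 6 = -1.

-1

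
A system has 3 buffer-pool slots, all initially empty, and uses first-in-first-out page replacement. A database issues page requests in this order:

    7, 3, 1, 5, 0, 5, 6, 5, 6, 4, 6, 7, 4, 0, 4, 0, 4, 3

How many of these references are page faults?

7 → miss, frames [7]
3 → miss, frames [7, 3]
1 → miss, frames [7, 3, 1]
5 → miss, evict 7, frames [3, 1, 5]
0 → miss, evict 3, frames [1, 5, 0]
5 → hit
6 → miss, evict 1, frames [5, 0, 6]
5 → hit
6 → hit
4 → miss, evict 5, frames [0, 6, 4]
6 → hit
7 → miss, evict 0, frames [6, 4, 7]
4 → hit
0 → miss, evict 6, frames [4, 7, 0]
4 → hit
0 → hit
4 → hit
3 → miss, evict 4, frames [7, 0, 3]
Page faults: 10.

10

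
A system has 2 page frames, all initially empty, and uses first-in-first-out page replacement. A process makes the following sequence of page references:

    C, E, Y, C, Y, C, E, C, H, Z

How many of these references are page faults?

7

C → miss, frames {C}
E → miss, frames {C,E}
Y → miss, evict C, frames {E,Y}
C → miss, evict E, frames {Y,C}
Y → hit
C → hit
E → miss, evict Y, frames {C,E}
C → hit
H → miss, evict C, frames {E,H}
Z → miss, evict E, frames {H,Z}
Page faults: 7.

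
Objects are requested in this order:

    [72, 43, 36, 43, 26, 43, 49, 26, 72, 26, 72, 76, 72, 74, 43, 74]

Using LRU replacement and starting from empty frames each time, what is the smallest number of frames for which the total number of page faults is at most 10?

f=1: 16 faults
f=2: 10 faults
f=3: 9 faults
f=4: 9 faults
f=5: 8 faults
f=6: 7 faults
f=7: 7 faults
Smallest f with faults ≤ 10 is 2.

2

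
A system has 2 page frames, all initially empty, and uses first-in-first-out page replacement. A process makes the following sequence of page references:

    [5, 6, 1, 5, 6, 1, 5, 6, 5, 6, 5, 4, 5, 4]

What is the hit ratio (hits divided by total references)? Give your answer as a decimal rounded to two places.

5 → fault, frames [5]
6 → fault, frames [5, 6]
1 → fault, evict 5, frames [6, 1]
5 → fault, evict 6, frames [1, 5]
6 → fault, evict 1, frames [5, 6]
1 → fault, evict 5, frames [6, 1]
5 → fault, evict 6, frames [1, 5]
6 → fault, evict 1, frames [5, 6]
5 → hit
6 → hit
5 → hit
4 → fault, evict 5, frames [6, 4]
5 → fault, evict 6, frames [4, 5]
4 → hit
Hits: 4 of 14 references → 4/14 = 0.2857.

0.29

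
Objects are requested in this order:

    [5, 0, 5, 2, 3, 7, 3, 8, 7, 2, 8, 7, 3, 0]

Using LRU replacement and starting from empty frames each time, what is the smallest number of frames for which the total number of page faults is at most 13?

f=1: 14 faults
f=2: 12 faults
f=3: 9 faults
f=4: 7 faults
f=5: 7 faults
f=6: 6 faults
Smallest f with faults ≤ 13 is 2.

2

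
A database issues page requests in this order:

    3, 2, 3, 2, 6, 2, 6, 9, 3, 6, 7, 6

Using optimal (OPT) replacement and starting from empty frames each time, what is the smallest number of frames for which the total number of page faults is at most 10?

f=1: 12 faults
f=2: 6 faults
f=3: 5 faults
f=4: 5 faults
f=5: 5 faults
Smallest f with faults ≤ 10 is 2.

2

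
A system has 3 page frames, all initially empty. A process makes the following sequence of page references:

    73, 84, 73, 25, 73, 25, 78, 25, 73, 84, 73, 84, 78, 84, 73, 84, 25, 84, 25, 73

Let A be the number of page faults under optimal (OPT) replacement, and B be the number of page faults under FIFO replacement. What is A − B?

-1

Under OPT: F F . F . . F . . F . . . . . . F . . . → 6 faults.
Under FIFO: F F . F . . F . F F . . . . . . F . . . → 7 faults.
A − B = 6 − 7 = -1.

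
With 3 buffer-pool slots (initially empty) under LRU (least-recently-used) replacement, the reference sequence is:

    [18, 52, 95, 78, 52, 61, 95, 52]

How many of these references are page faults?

18 -> miss, frames (18)
52 -> miss, frames (18 52)
95 -> miss, frames (18 52 95)
78 -> miss, evict 18, frames (52 95 78)
52 -> hit
61 -> miss, evict 95, frames (78 52 61)
95 -> miss, evict 78, frames (52 61 95)
52 -> hit
Page faults: 6.

6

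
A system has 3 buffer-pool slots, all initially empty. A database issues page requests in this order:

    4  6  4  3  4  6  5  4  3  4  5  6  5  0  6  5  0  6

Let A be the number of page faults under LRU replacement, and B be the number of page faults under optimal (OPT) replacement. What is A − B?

Under LRU: F F . F . . F . F . . F . F . . . . → 7 faults.
Under OPT: F F . F . . F . . . . F . F . . . . → 6 faults.
A − B = 7 − 6 = 1.

1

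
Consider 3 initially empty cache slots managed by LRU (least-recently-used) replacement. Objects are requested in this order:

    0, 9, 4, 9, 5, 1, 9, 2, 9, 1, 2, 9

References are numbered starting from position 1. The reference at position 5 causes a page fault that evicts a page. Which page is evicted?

0

pos 1: 0: miss, frames (0)
pos 2: 9: miss, frames (0 9)
pos 3: 4: miss, frames (0 9 4)
pos 4: 9: hit
pos 5: 5: miss, evict 0, frames (4 9 5)
At position 5, page 0 is evicted.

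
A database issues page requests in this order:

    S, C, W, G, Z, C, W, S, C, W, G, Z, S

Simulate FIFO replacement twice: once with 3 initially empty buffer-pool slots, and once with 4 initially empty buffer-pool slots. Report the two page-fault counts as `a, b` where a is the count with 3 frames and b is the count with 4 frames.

10, 11

3 frames: F F F F F F F F . . F F . → 10 faults.
4 frames: F F F F F . . F F F F F F → 11 faults.
11 > 10: adding a frame increased faults — Belady's anomaly.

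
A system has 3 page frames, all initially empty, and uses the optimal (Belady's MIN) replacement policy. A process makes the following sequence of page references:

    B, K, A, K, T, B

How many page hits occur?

2

B → miss, frames {B}
K → miss, frames {B,K}
A → miss, frames {B,K,A}
K → hit
T → miss, evict A, frames {B,K,T}
B → hit
Hits: 2.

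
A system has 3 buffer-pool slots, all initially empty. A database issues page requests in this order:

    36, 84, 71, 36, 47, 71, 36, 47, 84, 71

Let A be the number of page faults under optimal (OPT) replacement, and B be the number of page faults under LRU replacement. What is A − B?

Under OPT: F F F . F . . . F . → 5 faults.
Under LRU: F F F . F . . . F F → 6 faults.
A − B = 5 − 6 = -1.

-1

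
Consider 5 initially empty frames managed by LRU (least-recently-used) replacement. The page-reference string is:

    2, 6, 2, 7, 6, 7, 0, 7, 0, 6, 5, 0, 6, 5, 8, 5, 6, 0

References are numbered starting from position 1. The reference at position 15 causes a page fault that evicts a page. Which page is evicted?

pos 1: 2: miss, frames [2]
pos 2: 6: miss, frames [2, 6]
pos 3: 2: hit
pos 4: 7: miss, frames [6, 2, 7]
pos 5: 6: hit
pos 6: 7: hit
pos 7: 0: miss, frames [2, 6, 7, 0]
pos 8: 7: hit
pos 9: 0: hit
pos 10: 6: hit
pos 11: 5: miss, frames [2, 7, 0, 6, 5]
pos 12: 0: hit
pos 13: 6: hit
pos 14: 5: hit
pos 15: 8: miss, evict 2, frames [7, 0, 6, 5, 8]
At position 15, page 2 is evicted.

2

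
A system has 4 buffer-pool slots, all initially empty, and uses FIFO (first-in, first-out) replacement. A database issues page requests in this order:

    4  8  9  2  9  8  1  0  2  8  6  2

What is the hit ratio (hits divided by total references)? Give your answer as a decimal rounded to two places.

4 → miss, frames {4}
8 → miss, frames {4,8}
9 → miss, frames {4,8,9}
2 → miss, frames {4,8,9,2}
9 → hit
8 → hit
1 → miss, evict 4, frames {8,9,2,1}
0 → miss, evict 8, frames {9,2,1,0}
2 → hit
8 → miss, evict 9, frames {2,1,0,8}
6 → miss, evict 2, frames {1,0,8,6}
2 → miss, evict 1, frames {0,8,6,2}
Hits: 3 of 12 references → 3/12 = 0.2500.

0.25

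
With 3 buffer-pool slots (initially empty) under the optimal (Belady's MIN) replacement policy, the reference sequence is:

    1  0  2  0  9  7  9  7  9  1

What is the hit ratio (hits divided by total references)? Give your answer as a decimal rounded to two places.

0.50

1: fault, frames (1)
0: fault, frames (1 0)
2: fault, frames (1 0 2)
0: hit
9: fault, evict 2, frames (1 0 9)
7: fault, evict 0, frames (1 9 7)
9: hit
7: hit
9: hit
1: hit
Hits: 5 of 10 references → 5/10 = 0.5000.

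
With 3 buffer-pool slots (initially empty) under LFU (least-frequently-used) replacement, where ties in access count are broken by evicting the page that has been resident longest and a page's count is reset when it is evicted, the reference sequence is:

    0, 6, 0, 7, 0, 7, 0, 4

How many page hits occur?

0 → fault, frames [0]
6 → fault, frames [0, 6]
0 → hit
7 → fault, frames [0, 6, 7]
0 → hit
7 → hit
0 → hit
4 → fault, evict 6, frames [0, 7, 4]
Hits: 4.

4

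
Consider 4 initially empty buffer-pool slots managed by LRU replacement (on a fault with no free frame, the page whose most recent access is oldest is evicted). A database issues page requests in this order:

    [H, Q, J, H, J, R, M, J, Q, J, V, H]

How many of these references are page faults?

H: fault, frames (H)
Q: fault, frames (H Q)
J: fault, frames (H Q J)
H: hit
J: hit
R: fault, frames (Q H J R)
M: fault, evict Q, frames (H J R M)
J: hit
Q: fault, evict H, frames (R M J Q)
J: hit
V: fault, evict R, frames (M Q J V)
H: fault, evict M, frames (Q J V H)
Page faults: 8.

8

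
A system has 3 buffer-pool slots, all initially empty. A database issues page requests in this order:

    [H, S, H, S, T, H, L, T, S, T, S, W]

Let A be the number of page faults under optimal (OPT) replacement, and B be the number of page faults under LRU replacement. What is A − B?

Under OPT: F F . . F . F . . . . F → 5 faults.
Under LRU: F F . . F . F . F . . F → 6 faults.
A − B = 5 − 6 = -1.

-1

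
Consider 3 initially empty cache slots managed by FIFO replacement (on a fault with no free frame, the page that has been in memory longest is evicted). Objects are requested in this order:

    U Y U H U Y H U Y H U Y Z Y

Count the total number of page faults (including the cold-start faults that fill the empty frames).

4

U → miss, frames {U}
Y → miss, frames {U,Y}
U → hit
H → miss, frames {U,Y,H}
U → hit
Y → hit
H → hit
U → hit
Y → hit
H → hit
U → hit
Y → hit
Z → miss, evict U, frames {Y,H,Z}
Y → hit
Page faults: 4.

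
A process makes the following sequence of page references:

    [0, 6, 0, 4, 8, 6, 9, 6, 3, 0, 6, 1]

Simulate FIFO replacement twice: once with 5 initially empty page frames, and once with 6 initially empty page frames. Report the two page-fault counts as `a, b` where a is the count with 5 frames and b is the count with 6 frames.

9, 7

5 frames: F F . F F . F . F F F F → 9 faults.
6 frames: F F . F F . F . F . . F → 7 faults.
7 < 9: adding a frame reduced faults, as is typical.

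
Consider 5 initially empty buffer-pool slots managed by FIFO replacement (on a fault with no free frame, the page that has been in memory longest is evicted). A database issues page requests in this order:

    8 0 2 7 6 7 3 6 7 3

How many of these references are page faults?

6

8 -> miss, frames (8)
0 -> miss, frames (8 0)
2 -> miss, frames (8 0 2)
7 -> miss, frames (8 0 2 7)
6 -> miss, frames (8 0 2 7 6)
7 -> hit
3 -> miss, evict 8, frames (0 2 7 6 3)
6 -> hit
7 -> hit
3 -> hit
Page faults: 6.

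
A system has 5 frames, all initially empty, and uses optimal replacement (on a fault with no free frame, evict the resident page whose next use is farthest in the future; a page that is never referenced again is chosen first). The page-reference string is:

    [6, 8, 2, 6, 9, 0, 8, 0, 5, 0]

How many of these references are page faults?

6

6 -> fault, frames (6)
8 -> fault, frames (6 8)
2 -> fault, frames (6 8 2)
6 -> hit
9 -> fault, frames (6 8 2 9)
0 -> fault, frames (6 8 2 9 0)
8 -> hit
0 -> hit
5 -> fault, evict 9, frames (6 8 2 0 5)
0 -> hit
Page faults: 6.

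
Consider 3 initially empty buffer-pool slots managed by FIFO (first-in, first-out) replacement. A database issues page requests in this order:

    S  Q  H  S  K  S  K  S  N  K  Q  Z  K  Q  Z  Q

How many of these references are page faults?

9

S -> miss, frames {S}
Q -> miss, frames {S,Q}
H -> miss, frames {S,Q,H}
S -> hit
K -> miss, evict S, frames {Q,H,K}
S -> miss, evict Q, frames {H,K,S}
K -> hit
S -> hit
N -> miss, evict H, frames {K,S,N}
K -> hit
Q -> miss, evict K, frames {S,N,Q}
Z -> miss, evict S, frames {N,Q,Z}
K -> miss, evict N, frames {Q,Z,K}
Q -> hit
Z -> hit
Q -> hit
Page faults: 9.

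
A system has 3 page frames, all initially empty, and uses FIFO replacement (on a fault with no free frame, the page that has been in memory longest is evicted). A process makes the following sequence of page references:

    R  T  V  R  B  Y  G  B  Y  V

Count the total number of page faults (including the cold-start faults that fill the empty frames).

R → fault, frames {R}
T → fault, frames {R,T}
V → fault, frames {R,T,V}
R → hit
B → fault, evict R, frames {T,V,B}
Y → fault, evict T, frames {V,B,Y}
G → fault, evict V, frames {B,Y,G}
B → hit
Y → hit
V → fault, evict B, frames {Y,G,V}
Page faults: 7.

7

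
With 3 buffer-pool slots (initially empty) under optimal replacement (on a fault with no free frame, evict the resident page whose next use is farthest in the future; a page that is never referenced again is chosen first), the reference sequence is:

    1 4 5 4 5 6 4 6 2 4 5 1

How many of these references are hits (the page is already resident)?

1: miss, frames (1)
4: miss, frames (1 4)
5: miss, frames (1 4 5)
4: hit
5: hit
6: miss, evict 1, frames (4 5 6)
4: hit
6: hit
2: miss, evict 6, frames (4 5 2)
4: hit
5: hit
1: miss, evict 2, frames (4 5 1)
Hits: 6.

6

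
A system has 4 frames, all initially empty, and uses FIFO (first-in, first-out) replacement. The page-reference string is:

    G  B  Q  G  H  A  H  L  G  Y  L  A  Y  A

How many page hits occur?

G: miss, frames {G}
B: miss, frames {G,B}
Q: miss, frames {G,B,Q}
G: hit
H: miss, frames {G,B,Q,H}
A: miss, evict G, frames {B,Q,H,A}
H: hit
L: miss, evict B, frames {Q,H,A,L}
G: miss, evict Q, frames {H,A,L,G}
Y: miss, evict H, frames {A,L,G,Y}
L: hit
A: hit
Y: hit
A: hit
Hits: 6.

6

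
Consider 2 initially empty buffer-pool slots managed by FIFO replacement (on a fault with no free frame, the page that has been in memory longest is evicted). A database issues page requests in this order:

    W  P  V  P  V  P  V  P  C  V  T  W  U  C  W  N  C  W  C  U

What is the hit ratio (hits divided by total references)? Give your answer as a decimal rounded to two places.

0.35

W → miss, frames (W)
P → miss, frames (W P)
V → miss, evict W, frames (P V)
P → hit
V → hit
P → hit
V → hit
P → hit
C → miss, evict P, frames (V C)
V → hit
T → miss, evict V, frames (C T)
W → miss, evict C, frames (T W)
U → miss, evict T, frames (W U)
C → miss, evict W, frames (U C)
W → miss, evict U, frames (C W)
N → miss, evict C, frames (W N)
C → miss, evict W, frames (N C)
W → miss, evict N, frames (C W)
C → hit
U → miss, evict C, frames (W U)
Hits: 7 of 20 references → 7/20 = 0.3500.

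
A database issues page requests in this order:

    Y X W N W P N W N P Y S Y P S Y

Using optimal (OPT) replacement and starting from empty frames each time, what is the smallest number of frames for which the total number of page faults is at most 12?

f=1: 16 faults
f=2: 11 faults
f=3: 7 faults
f=4: 6 faults
f=5: 6 faults
f=6: 6 faults
Smallest f with faults ≤ 12 is 2.

2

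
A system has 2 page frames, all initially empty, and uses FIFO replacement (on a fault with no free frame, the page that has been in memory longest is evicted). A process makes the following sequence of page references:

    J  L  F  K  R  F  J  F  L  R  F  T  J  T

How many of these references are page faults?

J -> miss, frames [J]
L -> miss, frames [J, L]
F -> miss, evict J, frames [L, F]
K -> miss, evict L, frames [F, K]
R -> miss, evict F, frames [K, R]
F -> miss, evict K, frames [R, F]
J -> miss, evict R, frames [F, J]
F -> hit
L -> miss, evict F, frames [J, L]
R -> miss, evict J, frames [L, R]
F -> miss, evict L, frames [R, F]
T -> miss, evict R, frames [F, T]
J -> miss, evict F, frames [T, J]
T -> hit
Page faults: 12.

12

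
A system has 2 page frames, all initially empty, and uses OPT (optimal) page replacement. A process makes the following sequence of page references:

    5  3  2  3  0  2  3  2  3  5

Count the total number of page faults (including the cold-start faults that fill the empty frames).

6

5: fault, frames {5}
3: fault, frames {5,3}
2: fault, evict 5, frames {3,2}
3: hit
0: fault, evict 3, frames {2,0}
2: hit
3: fault, evict 0, frames {2,3}
2: hit
3: hit
5: fault, evict 3, frames {2,5}
Page faults: 6.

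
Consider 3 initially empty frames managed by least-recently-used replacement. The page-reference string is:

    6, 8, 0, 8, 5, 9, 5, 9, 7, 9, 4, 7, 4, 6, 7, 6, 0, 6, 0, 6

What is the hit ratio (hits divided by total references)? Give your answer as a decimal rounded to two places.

6: miss, frames [6]
8: miss, frames [6, 8]
0: miss, frames [6, 8, 0]
8: hit
5: miss, evict 6, frames [0, 8, 5]
9: miss, evict 0, frames [8, 5, 9]
5: hit
9: hit
7: miss, evict 8, frames [5, 9, 7]
9: hit
4: miss, evict 5, frames [7, 9, 4]
7: hit
4: hit
6: miss, evict 9, frames [7, 4, 6]
7: hit
6: hit
0: miss, evict 4, frames [7, 6, 0]
6: hit
0: hit
6: hit
Hits: 11 of 20 references → 11/20 = 0.5500.

0.55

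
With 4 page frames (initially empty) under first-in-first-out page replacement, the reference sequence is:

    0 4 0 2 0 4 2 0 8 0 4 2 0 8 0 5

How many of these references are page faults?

5

0 -> fault, frames (0)
4 -> fault, frames (0 4)
0 -> hit
2 -> fault, frames (0 4 2)
0 -> hit
4 -> hit
2 -> hit
0 -> hit
8 -> fault, frames (0 4 2 8)
0 -> hit
4 -> hit
2 -> hit
0 -> hit
8 -> hit
0 -> hit
5 -> fault, evict 0, frames (4 2 8 5)
Page faults: 5.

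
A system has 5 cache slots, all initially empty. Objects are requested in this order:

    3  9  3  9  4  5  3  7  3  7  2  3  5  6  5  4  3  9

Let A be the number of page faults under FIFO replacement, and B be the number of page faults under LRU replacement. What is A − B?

Under FIFO: F F . . F F . F . . F F . F . F . F → 10 faults.
Under LRU: F F . . F F . F . . F . . F . F . F → 9 faults.
A − B = 10 − 9 = 1.

1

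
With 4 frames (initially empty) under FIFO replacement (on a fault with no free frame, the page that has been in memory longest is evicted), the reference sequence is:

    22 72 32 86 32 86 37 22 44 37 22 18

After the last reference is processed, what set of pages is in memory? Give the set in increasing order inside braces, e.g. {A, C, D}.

{18, 22, 37, 44}

22 -> fault, frames {22}
72 -> fault, frames {22,72}
32 -> fault, frames {22,72,32}
86 -> fault, frames {22,72,32,86}
32 -> hit
86 -> hit
37 -> fault, evict 22, frames {72,32,86,37}
22 -> fault, evict 72, frames {32,86,37,22}
44 -> fault, evict 32, frames {86,37,22,44}
37 -> hit
22 -> hit
18 -> fault, evict 86, frames {37,22,44,18}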